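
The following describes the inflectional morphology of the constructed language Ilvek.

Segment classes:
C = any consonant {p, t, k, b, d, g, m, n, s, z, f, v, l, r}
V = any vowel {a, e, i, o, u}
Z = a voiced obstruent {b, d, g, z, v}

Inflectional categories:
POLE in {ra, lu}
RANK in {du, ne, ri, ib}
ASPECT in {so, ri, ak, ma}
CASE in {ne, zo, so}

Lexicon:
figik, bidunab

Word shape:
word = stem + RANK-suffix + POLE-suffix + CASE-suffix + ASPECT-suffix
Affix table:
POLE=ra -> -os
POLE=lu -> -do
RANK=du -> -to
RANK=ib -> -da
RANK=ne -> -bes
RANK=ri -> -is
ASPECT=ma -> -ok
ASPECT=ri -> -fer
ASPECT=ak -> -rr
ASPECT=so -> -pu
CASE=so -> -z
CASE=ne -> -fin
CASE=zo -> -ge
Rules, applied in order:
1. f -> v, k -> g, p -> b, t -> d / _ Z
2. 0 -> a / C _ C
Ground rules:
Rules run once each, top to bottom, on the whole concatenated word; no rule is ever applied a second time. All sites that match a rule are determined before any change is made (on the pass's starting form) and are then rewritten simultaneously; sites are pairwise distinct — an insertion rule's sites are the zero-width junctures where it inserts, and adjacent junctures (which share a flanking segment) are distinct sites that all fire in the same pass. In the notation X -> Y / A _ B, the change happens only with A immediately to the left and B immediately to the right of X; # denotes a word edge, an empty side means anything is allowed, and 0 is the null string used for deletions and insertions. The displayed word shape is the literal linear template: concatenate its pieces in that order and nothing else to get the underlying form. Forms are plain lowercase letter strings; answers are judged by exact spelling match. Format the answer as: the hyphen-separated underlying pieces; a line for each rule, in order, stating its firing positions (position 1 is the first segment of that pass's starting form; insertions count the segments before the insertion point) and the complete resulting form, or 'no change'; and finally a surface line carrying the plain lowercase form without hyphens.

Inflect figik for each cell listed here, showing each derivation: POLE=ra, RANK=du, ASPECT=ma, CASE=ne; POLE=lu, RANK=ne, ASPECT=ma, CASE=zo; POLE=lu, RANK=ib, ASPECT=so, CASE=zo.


cell POLE=ra, RANK=du, ASPECT=ma, CASE=ne:
underlying: figik-to-os-fin-ok
1. f -> v, k -> g, p -> b, t -> d / _ Z: no change
2. 0 -> a / C _ C: inserts after position(s) 5, 9: figikatoosafinok
surface: figikatoosafinok

cell POLE=lu, RANK=ne, ASPECT=ma, CASE=zo:
underlying: figik-bes-do-ge-ok
1. f -> v, k -> g, p -> b, t -> d / _ Z: fires at position(s) 5: figigbesdogeok
2. 0 -> a / C _ C: inserts after position(s) 5, 8: figigabesadogeok
surface: figigabesadogeok

cell POLE=lu, RANK=ib, ASPECT=so, CASE=zo:
underlying: figik-da-do-ge-pu
1. f -> v, k -> g, p -> b, t -> d / _ Z: fires at position(s) 5: figigdadogepu
2. 0 -> a / C _ C: inserts after position(s) 5: figigadadogepu
surface: figigadadogepu


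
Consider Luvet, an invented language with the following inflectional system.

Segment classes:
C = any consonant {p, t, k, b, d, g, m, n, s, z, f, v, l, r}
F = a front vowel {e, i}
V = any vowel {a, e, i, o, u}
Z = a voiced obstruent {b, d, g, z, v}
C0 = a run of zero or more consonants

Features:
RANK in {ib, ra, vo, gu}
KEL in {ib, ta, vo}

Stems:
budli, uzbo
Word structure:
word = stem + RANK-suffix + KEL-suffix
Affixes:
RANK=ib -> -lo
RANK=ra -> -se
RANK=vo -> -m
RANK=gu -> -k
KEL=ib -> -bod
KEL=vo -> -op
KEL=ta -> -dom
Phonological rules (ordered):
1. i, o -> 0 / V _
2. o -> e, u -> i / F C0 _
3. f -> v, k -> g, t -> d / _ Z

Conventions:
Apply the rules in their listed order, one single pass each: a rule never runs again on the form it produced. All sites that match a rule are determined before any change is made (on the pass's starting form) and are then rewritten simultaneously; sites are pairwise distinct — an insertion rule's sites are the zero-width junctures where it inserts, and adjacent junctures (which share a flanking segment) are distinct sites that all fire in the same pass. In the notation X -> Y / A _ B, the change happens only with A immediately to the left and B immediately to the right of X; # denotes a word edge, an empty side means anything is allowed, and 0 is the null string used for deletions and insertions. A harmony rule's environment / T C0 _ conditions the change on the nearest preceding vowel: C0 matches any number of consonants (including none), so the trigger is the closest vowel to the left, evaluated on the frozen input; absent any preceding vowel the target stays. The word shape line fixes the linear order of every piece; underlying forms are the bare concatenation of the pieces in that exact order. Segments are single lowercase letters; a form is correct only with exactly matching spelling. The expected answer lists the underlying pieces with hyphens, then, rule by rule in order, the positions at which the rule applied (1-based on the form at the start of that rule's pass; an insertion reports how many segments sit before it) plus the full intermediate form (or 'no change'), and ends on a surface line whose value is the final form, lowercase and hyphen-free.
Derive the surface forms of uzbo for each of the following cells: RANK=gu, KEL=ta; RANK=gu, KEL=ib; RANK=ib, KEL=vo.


cell RANK=gu, KEL=ta:
underlying: uzbo-k-dom
1. i, o -> 0 / V _: no change
2. o -> e, u -> i / F C0 _: no change
3. f -> v, k -> g, t -> d / _ Z: fires at position(s) 5: uzbogdom
surface: uzbogdom

cell RANK=gu, KEL=ib:
underlying: uzbo-k-bod
1. i, o -> 0 / V _: no change
2. o -> e, u -> i / F C0 _: no change
3. f -> v, k -> g, t -> d / _ Z: fires at position(s) 5: uzbogbod
surface: uzbogbod

cell RANK=ib, KEL=vo:
underlying: uzbo-lo-op
1. i, o -> 0 / V _: fires at position(s) 7: uzbolop
2. o -> e, u -> i / F C0 _: no change
3. f -> v, k -> g, t -> d / _ Z: no change
surface: uzbolop


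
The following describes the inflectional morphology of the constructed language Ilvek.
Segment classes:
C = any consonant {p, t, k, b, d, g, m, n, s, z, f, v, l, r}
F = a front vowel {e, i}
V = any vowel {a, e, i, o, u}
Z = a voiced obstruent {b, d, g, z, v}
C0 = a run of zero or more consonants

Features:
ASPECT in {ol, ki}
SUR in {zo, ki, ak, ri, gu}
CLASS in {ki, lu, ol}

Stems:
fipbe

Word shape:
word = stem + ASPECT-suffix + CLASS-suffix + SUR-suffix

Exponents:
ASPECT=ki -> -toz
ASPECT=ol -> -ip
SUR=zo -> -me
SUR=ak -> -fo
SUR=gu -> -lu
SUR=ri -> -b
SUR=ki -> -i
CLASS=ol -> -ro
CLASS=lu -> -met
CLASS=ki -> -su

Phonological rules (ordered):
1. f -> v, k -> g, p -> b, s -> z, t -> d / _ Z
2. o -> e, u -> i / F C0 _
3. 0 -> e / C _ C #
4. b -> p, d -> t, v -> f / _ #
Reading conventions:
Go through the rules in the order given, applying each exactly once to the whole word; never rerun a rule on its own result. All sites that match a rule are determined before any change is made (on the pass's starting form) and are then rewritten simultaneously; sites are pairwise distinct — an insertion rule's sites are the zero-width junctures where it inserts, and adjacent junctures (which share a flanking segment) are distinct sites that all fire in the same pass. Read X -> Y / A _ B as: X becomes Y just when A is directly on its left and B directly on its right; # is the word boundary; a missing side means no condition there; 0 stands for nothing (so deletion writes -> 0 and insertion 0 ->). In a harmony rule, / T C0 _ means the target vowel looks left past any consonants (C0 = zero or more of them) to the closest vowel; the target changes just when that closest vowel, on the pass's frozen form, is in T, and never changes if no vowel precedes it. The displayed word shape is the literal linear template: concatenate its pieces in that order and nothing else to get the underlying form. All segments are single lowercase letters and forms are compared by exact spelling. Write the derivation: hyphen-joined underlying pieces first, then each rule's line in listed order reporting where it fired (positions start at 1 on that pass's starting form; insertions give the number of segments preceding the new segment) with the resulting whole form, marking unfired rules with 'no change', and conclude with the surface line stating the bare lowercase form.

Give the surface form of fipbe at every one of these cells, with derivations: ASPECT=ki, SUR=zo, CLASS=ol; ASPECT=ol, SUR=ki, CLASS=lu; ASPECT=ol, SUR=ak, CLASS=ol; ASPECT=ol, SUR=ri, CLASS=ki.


cell ASPECT=ki, SUR=zo, CLASS=ol:
underlying: fipbe-toz-ro-me
1. f -> v, k -> g, p -> b, s -> z, t -> d / _ Z: fires at position(s) 3: fibbetozrome
2. o -> e, u -> i / F C0 _: fires at position(s) 7: fibbetezrome
3. 0 -> e / C _ C #: no change
4. b -> p, d -> t, v -> f / _ #: no change
surface: fibbetezrome

cell ASPECT=ol, SUR=ki, CLASS=lu:
underlying: fipbe-ip-met-i
1. f -> v, k -> g, p -> b, s -> z, t -> d / _ Z: fires at position(s) 3: fibbeipmeti
2. o -> e, u -> i / F C0 _: no change
3. 0 -> e / C _ C #: no change
4. b -> p, d -> t, v -> f / _ #: no change
surface: fibbeipmeti

cell ASPECT=ol, SUR=ak, CLASS=ol:
underlying: fipbe-ip-ro-fo
1. f -> v, k -> g, p -> b, s -> z, t -> d / _ Z: fires at position(s) 3: fibbeiprofo
2. o -> e, u -> i / F C0 _: fires at position(s) 9: fibbeiprefo
3. 0 -> e / C _ C #: no change
4. b -> p, d -> t, v -> f / _ #: no change
surface: fibbeiprefo

cell ASPECT=ol, SUR=ri, CLASS=ki:
underlying: fipbe-ip-su-b
1. f -> v, k -> g, p -> b, s -> z, t -> d / _ Z: fires at position(s) 3: fibbeipsub
2. o -> e, u -> i / F C0 _: fires at position(s) 9: fibbeipsib
3. 0 -> e / C _ C #: no change
4. b -> p, d -> t, v -> f / _ #: fires at position(s) 10: fibbeipsip
surface: fibbeipsip


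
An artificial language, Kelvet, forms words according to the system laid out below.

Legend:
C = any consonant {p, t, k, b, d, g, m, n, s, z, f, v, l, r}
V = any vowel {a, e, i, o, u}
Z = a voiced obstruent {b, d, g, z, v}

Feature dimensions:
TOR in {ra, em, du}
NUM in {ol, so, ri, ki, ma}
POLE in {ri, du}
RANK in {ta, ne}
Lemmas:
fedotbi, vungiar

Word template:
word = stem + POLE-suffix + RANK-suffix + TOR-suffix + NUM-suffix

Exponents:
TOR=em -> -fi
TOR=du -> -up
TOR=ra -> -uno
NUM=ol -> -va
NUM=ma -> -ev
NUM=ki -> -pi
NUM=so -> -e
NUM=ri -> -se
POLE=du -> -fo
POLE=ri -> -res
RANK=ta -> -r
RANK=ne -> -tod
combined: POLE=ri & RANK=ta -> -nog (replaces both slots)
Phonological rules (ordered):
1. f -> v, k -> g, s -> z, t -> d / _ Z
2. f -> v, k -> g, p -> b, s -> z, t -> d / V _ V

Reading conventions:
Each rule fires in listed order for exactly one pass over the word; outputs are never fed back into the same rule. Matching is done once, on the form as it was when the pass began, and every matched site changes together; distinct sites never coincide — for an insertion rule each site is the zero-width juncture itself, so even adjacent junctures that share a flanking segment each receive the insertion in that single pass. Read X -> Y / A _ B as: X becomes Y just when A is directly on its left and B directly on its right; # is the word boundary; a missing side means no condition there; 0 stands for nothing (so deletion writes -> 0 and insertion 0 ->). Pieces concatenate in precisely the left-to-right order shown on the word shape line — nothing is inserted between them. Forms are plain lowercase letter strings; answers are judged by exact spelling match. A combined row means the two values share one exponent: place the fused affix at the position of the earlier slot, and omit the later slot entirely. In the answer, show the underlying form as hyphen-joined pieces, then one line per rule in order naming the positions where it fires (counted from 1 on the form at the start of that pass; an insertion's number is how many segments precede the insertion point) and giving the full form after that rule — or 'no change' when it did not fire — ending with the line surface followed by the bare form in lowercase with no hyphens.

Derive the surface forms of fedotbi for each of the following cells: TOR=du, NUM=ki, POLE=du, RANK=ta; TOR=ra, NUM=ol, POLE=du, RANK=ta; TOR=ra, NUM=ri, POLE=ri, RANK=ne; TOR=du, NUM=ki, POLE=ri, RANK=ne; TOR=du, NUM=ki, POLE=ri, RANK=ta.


cell TOR=du, NUM=ki, POLE=du, RANK=ta:
underlying: fedotbi-fo-r-up-pi
1. f -> v, k -> g, s -> z, t -> d / _ Z: fires at position(s) 5: fedodbiforuppi
2. f -> v, k -> g, p -> b, s -> z, t -> d / V _ V: fires at position(s) 8: fedodbivoruppi
surface: fedodbivoruppi

cell TOR=ra, NUM=ol, POLE=du, RANK=ta:
underlying: fedotbi-fo-r-uno-va
1. f -> v, k -> g, s -> z, t -> d / _ Z: fires at position(s) 5: fedodbiforunova
2. f -> v, k -> g, p -> b, s -> z, t -> d / V _ V: fires at position(s) 8: fedodbivorunova
surface: fedodbivorunova

cell TOR=ra, NUM=ri, POLE=ri, RANK=ne:
underlying: fedotbi-res-tod-uno-se
1. f -> v, k -> g, s -> z, t -> d / _ Z: fires at position(s) 5: fedodbirestodunose
2. f -> v, k -> g, p -> b, s -> z, t -> d / V _ V: fires at position(s) 17: fedodbirestodunoze
surface: fedodbirestodunoze

cell TOR=du, NUM=ki, POLE=ri, RANK=ne:
underlying: fedotbi-res-tod-up-pi
1. f -> v, k -> g, s -> z, t -> d / _ Z: fires at position(s) 5: fedodbirestoduppi
2. f -> v, k -> g, p -> b, s -> z, t -> d / V _ V: no change
surface: fedodbirestoduppi

cell TOR=du, NUM=ki, POLE=ri, RANK=ta:
underlying: fedotbi-nog-up-pi
1. f -> v, k -> g, s -> z, t -> d / _ Z: fires at position(s) 5: fedodbinoguppi
2. f -> v, k -> g, p -> b, s -> z, t -> d / V _ V: no change
surface: fedodbinoguppi


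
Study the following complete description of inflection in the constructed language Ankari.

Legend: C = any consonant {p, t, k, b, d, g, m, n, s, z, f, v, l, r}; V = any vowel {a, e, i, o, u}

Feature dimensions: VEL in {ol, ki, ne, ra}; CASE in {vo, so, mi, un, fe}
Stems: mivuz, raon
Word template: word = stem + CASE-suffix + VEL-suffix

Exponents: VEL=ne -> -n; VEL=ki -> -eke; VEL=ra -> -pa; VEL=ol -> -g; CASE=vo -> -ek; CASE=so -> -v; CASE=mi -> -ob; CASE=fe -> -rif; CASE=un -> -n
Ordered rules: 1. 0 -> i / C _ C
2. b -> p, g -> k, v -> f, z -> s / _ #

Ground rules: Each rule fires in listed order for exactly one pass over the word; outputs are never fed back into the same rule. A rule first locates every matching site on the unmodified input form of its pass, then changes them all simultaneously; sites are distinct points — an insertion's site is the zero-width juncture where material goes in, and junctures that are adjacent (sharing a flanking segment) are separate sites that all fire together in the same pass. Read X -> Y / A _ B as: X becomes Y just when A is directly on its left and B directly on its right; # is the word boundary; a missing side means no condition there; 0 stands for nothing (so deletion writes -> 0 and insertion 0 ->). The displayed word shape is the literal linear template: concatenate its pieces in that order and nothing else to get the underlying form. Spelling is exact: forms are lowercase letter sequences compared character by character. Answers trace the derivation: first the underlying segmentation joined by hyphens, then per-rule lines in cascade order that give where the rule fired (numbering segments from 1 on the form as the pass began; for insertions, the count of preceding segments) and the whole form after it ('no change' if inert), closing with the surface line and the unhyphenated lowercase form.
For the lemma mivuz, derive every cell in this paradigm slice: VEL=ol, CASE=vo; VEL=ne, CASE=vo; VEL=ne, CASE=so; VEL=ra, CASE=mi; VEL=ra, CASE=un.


cell VEL=ol, CASE=vo:
underlying: mivuz-ek-g
1. 0 -> i / C _ C: inserts after position(s) 7: mivuzekig
2. b -> p, g -> k, v -> f, z -> s / _ #: fires at position(s) 9: mivuzekik
surface: mivuzekik

cell VEL=ne, CASE=vo:
underlying: mivuz-ek-n
1. 0 -> i / C _ C: inserts after position(s) 7: mivuzekin
2. b -> p, g -> k, v -> f, z -> s / _ #: no change
surface: mivuzekin

cell VEL=ne, CASE=so:
underlying: mivuz-v-n
1. 0 -> i / C _ C: inserts after position(s) 5, 6: mivuzivin
2. b -> p, g -> k, v -> f, z -> s / _ #: no change
surface: mivuzivin

cell VEL=ra, CASE=mi:
underlying: mivuz-ob-pa
1. 0 -> i / C _ C: inserts after position(s) 7: mivuzobipa
2. b -> p, g -> k, v -> f, z -> s / _ #: no change
surface: mivuzobipa

cell VEL=ra, CASE=un:
underlying: mivuz-n-pa
1. 0 -> i / C _ C: inserts after position(s) 5, 6: mivuzinipa
2. b -> p, g -> k, v -> f, z -> s / _ #: no change
surface: mivuzinipa


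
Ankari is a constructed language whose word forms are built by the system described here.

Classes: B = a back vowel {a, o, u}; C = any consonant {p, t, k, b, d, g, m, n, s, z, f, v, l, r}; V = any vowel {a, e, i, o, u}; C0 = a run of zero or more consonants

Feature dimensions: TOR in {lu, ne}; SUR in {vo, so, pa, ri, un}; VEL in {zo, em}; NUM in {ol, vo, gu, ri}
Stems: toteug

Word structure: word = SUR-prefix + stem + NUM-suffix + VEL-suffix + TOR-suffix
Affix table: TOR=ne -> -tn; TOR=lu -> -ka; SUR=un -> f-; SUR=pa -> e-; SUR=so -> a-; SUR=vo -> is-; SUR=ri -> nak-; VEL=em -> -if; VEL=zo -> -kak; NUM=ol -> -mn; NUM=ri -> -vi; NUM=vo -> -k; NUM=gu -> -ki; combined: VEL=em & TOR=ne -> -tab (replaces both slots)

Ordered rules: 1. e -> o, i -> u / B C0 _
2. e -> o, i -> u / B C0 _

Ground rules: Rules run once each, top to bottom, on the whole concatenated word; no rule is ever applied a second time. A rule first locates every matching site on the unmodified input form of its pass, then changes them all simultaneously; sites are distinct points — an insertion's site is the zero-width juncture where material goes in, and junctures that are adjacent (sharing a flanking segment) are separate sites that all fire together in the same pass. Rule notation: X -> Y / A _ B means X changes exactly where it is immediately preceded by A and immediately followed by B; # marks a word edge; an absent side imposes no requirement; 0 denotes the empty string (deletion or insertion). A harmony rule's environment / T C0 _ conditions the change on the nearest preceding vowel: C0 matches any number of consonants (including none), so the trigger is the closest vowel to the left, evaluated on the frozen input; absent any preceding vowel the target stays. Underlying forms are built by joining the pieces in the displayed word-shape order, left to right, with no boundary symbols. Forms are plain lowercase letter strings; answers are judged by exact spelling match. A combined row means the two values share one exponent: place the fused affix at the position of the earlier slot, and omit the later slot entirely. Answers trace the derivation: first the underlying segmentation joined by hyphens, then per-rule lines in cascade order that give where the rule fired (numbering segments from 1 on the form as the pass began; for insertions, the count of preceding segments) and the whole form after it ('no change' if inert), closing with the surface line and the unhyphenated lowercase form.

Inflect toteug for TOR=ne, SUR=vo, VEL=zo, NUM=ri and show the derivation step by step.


underlying: is-toteug-vi-kak-tn
1. e -> o, i -> u / B C0 _: fires at position(s) 6, 10: istotougvukaktn
2. e -> o, i -> u / B C0 _: no change
surface: istotougvukaktn


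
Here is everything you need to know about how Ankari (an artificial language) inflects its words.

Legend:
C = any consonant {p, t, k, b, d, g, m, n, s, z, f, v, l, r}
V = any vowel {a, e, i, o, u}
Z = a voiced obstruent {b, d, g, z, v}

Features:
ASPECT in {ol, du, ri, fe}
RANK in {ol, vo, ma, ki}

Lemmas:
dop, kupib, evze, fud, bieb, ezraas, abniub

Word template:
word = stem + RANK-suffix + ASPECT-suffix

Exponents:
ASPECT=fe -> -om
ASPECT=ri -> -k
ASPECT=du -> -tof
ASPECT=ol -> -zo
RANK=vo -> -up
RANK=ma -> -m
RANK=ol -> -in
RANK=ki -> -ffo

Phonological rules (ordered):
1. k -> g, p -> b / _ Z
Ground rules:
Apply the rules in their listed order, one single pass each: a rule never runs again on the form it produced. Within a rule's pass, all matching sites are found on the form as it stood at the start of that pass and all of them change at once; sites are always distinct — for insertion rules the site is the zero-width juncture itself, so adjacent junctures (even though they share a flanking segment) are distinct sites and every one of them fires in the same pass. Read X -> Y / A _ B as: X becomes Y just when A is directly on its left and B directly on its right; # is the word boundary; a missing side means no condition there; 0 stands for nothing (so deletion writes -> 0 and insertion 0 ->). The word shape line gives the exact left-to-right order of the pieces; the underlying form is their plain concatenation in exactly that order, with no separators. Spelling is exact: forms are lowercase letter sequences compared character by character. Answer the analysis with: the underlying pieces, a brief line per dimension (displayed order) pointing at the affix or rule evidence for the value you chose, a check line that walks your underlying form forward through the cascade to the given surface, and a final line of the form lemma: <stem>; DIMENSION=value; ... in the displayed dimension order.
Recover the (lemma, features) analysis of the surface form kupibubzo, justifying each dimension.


underlying: kupib-up-zo
ASPECT=ol - signalled by the affix -zo
RANK=vo - signalled by the affix -up
check: kupibupzo -> kupibubzo
lemma: kupib; ASPECT=ol; RANK=vo


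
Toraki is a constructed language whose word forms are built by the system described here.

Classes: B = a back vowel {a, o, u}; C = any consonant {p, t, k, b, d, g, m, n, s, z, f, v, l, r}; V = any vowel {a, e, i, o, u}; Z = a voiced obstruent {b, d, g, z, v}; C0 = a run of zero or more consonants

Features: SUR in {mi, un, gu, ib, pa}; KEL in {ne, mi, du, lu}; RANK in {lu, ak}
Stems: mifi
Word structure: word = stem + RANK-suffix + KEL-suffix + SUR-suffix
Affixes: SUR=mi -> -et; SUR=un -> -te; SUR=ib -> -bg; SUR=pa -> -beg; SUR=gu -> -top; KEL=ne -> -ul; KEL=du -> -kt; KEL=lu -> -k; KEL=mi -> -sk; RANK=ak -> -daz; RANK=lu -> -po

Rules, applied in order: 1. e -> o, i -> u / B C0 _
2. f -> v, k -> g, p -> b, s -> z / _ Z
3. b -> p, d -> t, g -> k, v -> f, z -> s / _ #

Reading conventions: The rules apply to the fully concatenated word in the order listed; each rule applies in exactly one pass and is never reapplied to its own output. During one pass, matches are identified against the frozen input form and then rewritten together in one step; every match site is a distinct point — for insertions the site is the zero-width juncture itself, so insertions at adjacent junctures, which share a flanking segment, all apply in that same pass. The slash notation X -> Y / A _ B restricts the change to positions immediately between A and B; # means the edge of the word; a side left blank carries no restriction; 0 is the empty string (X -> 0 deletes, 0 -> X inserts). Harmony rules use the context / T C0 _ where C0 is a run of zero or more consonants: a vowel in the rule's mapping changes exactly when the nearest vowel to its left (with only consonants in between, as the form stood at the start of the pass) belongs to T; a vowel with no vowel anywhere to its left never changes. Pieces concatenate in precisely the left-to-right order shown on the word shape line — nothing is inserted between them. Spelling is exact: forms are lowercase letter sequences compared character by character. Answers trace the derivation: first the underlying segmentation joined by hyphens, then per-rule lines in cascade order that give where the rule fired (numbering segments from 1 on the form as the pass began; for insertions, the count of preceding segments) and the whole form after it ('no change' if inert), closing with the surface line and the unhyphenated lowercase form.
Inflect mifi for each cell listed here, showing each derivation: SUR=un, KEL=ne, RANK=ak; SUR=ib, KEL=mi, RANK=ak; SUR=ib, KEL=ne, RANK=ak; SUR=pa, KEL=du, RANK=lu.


cell SUR=un, KEL=ne, RANK=ak:
underlying: mifi-daz-ul-te
1. e -> o, i -> u / B C0 _: fires at position(s) 11: mifidazulto
2. f -> v, k -> g, p -> b, s -> z / _ Z: no change
3. b -> p, d -> t, g -> k, v -> f, z -> s / _ #: no change
surface: mifidazulto

cell SUR=ib, KEL=mi, RANK=ak:
underlying: mifi-daz-sk-bg
1. e -> o, i -> u / B C0 _: no change
2. f -> v, k -> g, p -> b, s -> z / _ Z: fires at position(s) 9: mifidazsgbg
3. b -> p, d -> t, g -> k, v -> f, z -> s / _ #: fires at position(s) 11: mifidazsgbk
surface: mifidazsgbk

cell SUR=ib, KEL=ne, RANK=ak:
underlying: mifi-daz-ul-bg
1. e -> o, i -> u / B C0 _: no change
2. f -> v, k -> g, p -> b, s -> z / _ Z: no change
3. b -> p, d -> t, g -> k, v -> f, z -> s / _ #: fires at position(s) 11: mifidazulbk
surface: mifidazulbk

cell SUR=pa, KEL=du, RANK=lu:
underlying: mifi-po-kt-beg
1. e -> o, i -> u / B C0 _: fires at position(s) 10: mifipoktbog
2. f -> v, k -> g, p -> b, s -> z / _ Z: no change
3. b -> p, d -> t, g -> k, v -> f, z -> s / _ #: fires at position(s) 11: mifipoktbok
surface: mifipoktbok


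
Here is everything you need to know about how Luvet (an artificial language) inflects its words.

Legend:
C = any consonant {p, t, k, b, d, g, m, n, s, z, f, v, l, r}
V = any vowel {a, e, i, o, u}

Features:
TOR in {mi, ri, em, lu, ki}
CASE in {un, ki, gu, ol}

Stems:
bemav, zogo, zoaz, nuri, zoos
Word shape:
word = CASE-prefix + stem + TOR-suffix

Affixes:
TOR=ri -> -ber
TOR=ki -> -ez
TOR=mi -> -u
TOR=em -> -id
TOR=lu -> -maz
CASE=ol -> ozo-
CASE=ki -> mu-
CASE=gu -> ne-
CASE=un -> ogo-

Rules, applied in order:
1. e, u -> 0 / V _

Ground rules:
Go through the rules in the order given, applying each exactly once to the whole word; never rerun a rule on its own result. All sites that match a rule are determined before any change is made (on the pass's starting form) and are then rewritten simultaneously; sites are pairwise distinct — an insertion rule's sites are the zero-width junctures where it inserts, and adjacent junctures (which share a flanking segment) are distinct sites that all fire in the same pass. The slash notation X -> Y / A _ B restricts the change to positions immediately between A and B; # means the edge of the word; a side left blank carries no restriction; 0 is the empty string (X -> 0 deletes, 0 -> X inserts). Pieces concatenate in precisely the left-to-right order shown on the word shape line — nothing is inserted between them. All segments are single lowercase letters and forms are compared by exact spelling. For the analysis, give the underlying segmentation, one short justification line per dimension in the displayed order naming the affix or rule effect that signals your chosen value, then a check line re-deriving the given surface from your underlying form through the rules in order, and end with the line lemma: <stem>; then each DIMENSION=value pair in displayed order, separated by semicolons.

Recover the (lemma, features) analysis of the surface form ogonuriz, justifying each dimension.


underlying: ogo-nuri-ez
TOR=ki - signalled by the affix -ez
CASE=un - signalled by the affix ogo-
check: ogonuriez -> ogonuriz
lemma: nuri; TOR=ki; CASE=un


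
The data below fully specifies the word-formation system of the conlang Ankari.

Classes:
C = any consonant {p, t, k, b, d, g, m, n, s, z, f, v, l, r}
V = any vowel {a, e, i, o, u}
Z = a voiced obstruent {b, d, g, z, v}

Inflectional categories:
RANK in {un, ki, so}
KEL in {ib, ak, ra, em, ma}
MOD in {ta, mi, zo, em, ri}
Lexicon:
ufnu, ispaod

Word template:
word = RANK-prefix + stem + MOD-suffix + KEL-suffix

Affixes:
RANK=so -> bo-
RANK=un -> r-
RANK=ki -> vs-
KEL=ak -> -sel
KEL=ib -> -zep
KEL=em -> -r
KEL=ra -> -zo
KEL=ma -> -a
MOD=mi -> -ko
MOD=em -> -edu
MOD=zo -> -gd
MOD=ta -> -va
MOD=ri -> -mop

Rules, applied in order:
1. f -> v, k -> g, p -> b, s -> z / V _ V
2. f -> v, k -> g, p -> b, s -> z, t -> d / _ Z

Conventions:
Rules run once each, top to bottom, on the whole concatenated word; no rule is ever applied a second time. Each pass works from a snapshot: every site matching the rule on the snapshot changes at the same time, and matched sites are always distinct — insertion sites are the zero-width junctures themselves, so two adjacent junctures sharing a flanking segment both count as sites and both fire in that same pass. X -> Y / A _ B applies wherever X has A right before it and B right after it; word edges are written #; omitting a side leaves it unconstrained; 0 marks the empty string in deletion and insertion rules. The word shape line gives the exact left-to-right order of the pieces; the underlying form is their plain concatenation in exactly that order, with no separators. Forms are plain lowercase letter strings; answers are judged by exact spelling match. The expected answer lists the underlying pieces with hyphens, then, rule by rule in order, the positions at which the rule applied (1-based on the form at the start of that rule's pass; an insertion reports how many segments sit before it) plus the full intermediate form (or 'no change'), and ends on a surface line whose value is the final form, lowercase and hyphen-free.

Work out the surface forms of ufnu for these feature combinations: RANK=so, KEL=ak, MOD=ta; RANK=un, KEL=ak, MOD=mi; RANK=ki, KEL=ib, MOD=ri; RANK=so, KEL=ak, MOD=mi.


cell RANK=so, KEL=ak, MOD=ta:
underlying: bo-ufnu-va-sel
1. f -> v, k -> g, p -> b, s -> z / V _ V: fires at position(s) 9: boufnuvazel
2. f -> v, k -> g, p -> b, s -> z, t -> d / _ Z: no change
surface: boufnuvazel

cell RANK=un, KEL=ak, MOD=mi:
underlying: r-ufnu-ko-sel
1. f -> v, k -> g, p -> b, s -> z / V _ V: fires at position(s) 6, 8: rufnugozel
2. f -> v, k -> g, p -> b, s -> z, t -> d / _ Z: no change
surface: rufnugozel

cell RANK=ki, KEL=ib, MOD=ri:
underlying: vs-ufnu-mop-zep
1. f -> v, k -> g, p -> b, s -> z / V _ V: no change
2. f -> v, k -> g, p -> b, s -> z, t -> d / _ Z: fires at position(s) 9: vsufnumobzep
surface: vsufnumobzep

cell RANK=so, KEL=ak, MOD=mi:
underlying: bo-ufnu-ko-sel
1. f -> v, k -> g, p -> b, s -> z / V _ V: fires at position(s) 7, 9: boufnugozel
2. f -> v, k -> g, p -> b, s -> z, t -> d / _ Z: no change
surface: boufnugozel


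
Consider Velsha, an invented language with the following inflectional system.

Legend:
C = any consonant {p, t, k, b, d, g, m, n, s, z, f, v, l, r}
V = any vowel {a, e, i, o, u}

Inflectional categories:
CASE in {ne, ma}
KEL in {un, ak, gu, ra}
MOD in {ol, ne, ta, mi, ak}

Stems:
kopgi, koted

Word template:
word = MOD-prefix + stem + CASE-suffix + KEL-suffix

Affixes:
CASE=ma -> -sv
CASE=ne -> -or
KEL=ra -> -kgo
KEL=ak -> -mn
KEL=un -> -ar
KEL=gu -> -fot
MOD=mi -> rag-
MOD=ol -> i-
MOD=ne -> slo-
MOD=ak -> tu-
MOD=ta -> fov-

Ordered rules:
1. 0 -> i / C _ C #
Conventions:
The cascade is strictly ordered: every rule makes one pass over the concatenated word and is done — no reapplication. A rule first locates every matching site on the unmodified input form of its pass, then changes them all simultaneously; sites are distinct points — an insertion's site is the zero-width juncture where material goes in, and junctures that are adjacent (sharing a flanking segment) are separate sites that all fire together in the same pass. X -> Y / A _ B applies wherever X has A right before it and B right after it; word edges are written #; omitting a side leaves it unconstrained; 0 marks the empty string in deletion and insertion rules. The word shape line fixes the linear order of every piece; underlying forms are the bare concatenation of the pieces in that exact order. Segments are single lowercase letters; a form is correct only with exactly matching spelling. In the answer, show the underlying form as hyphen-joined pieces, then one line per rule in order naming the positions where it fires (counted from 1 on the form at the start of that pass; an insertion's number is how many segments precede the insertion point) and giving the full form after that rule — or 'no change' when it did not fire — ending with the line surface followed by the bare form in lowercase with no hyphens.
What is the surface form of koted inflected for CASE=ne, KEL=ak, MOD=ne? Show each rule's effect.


underlying: slo-koted-or-mn
1. 0 -> i / C _ C #: inserts after position(s) 11: slokotedormin
surface: slokotedormin


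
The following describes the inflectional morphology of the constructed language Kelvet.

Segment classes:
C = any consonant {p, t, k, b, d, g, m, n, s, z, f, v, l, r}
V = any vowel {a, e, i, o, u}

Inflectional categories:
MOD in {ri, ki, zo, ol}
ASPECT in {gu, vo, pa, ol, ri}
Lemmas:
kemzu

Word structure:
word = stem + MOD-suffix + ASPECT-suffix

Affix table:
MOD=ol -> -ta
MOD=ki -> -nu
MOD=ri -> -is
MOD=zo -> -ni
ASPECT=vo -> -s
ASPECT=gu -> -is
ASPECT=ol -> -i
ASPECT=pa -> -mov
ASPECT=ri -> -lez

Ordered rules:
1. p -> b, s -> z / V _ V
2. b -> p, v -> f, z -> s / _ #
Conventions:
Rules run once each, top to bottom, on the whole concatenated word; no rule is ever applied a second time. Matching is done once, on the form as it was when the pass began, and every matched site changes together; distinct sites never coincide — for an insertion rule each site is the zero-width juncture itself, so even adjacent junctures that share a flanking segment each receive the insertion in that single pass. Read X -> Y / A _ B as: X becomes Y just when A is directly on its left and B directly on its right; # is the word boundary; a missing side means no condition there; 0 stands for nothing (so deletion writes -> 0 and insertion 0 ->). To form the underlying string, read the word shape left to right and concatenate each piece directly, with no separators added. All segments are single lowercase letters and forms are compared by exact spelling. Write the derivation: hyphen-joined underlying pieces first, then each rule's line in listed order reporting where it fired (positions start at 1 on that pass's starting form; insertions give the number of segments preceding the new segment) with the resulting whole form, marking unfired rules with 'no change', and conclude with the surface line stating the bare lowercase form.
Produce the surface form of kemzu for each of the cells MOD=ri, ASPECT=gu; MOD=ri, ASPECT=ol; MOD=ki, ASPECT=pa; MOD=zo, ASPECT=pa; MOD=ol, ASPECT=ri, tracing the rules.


cell MOD=ri, ASPECT=gu:
underlying: kemzu-is-is
1. p -> b, s -> z / V _ V: fires at position(s) 7: kemzuizis
2. b -> p, v -> f, z -> s / _ #: no change
surface: kemzuizis

cell MOD=ri, ASPECT=ol:
underlying: kemzu-is-i
1. p -> b, s -> z / V _ V: fires at position(s) 7: kemzuizi
2. b -> p, v -> f, z -> s / _ #: no change
surface: kemzuizi

cell MOD=ki, ASPECT=pa:
underlying: kemzu-nu-mov
1. p -> b, s -> z / V _ V: no change
2. b -> p, v -> f, z -> s / _ #: fires at position(s) 10: kemzunumof
surface: kemzunumof

cell MOD=zo, ASPECT=pa:
underlying: kemzu-ni-mov
1. p -> b, s -> z / V _ V: no change
2. b -> p, v -> f, z -> s / _ #: fires at position(s) 10: kemzunimof
surface: kemzunimof

cell MOD=ol, ASPECT=ri:
underlying: kemzu-ta-lez
1. p -> b, s -> z / V _ V: no change
2. b -> p, v -> f, z -> s / _ #: fires at position(s) 10: kemzutales
surface: kemzutales


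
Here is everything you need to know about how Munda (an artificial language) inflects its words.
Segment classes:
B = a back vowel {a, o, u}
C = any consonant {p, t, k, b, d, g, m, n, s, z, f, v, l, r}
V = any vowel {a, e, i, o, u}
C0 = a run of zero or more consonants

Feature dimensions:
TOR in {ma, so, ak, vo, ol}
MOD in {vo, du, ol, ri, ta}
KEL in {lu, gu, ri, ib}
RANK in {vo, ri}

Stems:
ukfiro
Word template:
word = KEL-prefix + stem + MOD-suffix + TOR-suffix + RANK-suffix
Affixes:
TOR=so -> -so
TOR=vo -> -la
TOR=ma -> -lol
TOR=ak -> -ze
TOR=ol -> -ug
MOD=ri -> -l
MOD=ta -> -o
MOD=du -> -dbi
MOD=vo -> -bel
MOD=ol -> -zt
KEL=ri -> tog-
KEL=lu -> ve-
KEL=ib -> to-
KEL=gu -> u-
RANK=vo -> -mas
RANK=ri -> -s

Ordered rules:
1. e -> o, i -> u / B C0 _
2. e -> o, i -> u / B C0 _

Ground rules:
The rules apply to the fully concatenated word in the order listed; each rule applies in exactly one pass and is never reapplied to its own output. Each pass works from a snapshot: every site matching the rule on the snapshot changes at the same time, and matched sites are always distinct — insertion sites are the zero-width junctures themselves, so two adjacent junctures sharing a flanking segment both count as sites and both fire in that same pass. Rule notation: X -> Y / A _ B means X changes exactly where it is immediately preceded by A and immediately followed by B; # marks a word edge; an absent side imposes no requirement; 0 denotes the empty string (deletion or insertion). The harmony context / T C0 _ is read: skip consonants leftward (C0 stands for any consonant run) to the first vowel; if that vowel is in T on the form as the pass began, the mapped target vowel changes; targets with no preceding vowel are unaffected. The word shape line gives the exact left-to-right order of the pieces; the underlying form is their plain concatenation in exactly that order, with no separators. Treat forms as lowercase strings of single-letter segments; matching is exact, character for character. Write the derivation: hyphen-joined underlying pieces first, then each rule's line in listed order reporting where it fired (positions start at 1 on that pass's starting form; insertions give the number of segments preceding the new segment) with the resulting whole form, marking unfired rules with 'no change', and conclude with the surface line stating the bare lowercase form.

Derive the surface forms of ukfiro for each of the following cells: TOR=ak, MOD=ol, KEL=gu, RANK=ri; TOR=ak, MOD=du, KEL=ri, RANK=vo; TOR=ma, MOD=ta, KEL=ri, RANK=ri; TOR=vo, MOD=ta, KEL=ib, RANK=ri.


cell TOR=ak, MOD=ol, KEL=gu, RANK=ri:
underlying: u-ukfiro-zt-ze-s
1. e -> o, i -> u / B C0 _: fires at position(s) 5, 11: uukfuroztzos
2. e -> o, i -> u / B C0 _: no change
surface: uukfuroztzos

cell TOR=ak, MOD=du, KEL=ri, RANK=vo:
underlying: tog-ukfiro-dbi-ze-mas
1. e -> o, i -> u / B C0 _: fires at position(s) 7, 12: togukfurodbuzemas
2. e -> o, i -> u / B C0 _: fires at position(s) 14: togukfurodbuzomas
surface: togukfurodbuzomas

cell TOR=ma, MOD=ta, KEL=ri, RANK=ri:
underlying: tog-ukfiro-o-lol-s
1. e -> o, i -> u / B C0 _: fires at position(s) 7: togukfuroolols
2. e -> o, i -> u / B C0 _: no change
surface: togukfuroolols

cell TOR=vo, MOD=ta, KEL=ib, RANK=ri:
underlying: to-ukfiro-o-la-s
1. e -> o, i -> u / B C0 _: fires at position(s) 6: toukfuroolas
2. e -> o, i -> u / B C0 _: no change
surface: toukfuroolas


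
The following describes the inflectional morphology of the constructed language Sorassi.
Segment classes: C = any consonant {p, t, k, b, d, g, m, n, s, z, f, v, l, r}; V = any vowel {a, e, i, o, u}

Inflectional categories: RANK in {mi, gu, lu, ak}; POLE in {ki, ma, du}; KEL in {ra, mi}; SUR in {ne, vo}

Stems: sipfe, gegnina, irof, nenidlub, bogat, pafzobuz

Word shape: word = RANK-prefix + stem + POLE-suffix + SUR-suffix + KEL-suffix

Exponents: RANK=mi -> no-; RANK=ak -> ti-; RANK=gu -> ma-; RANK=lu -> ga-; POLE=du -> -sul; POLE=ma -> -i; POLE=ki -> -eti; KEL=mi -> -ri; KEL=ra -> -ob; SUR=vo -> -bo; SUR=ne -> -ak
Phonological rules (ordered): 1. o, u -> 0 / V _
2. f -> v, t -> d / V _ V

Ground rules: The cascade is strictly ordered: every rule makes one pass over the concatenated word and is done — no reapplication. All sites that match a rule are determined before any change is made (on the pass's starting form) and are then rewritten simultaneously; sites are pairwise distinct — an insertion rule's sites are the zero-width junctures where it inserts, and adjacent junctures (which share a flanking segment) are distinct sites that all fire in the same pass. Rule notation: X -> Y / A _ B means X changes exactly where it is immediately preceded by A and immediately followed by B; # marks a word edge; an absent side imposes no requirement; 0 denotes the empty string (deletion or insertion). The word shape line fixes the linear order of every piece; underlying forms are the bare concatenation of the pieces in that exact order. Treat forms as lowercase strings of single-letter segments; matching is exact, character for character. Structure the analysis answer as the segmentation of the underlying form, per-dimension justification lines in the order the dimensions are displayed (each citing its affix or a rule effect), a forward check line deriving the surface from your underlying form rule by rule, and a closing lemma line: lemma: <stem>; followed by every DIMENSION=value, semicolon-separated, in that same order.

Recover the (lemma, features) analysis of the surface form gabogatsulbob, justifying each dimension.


underlying: ga-bogat-sul-bo-ob
RANK=lu - signalled by the affix ga-
POLE=du - signalled by the affix -sul
KEL=ra - signalled by the affix -ob
SUR=vo - signalled by the affix -bo
check: gabogatsulboob -> gabogatsulbob -> gabogatsulbob
lemma: bogat; RANK=lu; POLE=du; KEL=ra; SUR=vo
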